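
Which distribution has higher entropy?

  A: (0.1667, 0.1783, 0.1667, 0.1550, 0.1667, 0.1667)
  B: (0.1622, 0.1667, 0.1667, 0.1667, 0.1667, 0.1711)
B

Both distributions are close to uniform, making this a harder comparison.

H(A) = 2.5838 bits
H(B) = 2.5848 bits

The distribution closer to uniform has higher entropy.
Answer: B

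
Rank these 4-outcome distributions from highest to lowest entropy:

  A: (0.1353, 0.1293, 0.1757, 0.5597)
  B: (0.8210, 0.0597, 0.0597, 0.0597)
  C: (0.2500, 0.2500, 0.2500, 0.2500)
C > A > B

Key insight: Entropy is maximized by uniform distributions and minimized by concentrated distributions.

- Uniform distributions have maximum entropy log₂(4) = 2.0000 bits
- The more "peaked" or concentrated a distribution, the lower its entropy

Entropies:
  H(A) = 1.6815 bits
  H(B) = 0.9616 bits
  H(C) = 2.0000 bits

Ranking: C > A > B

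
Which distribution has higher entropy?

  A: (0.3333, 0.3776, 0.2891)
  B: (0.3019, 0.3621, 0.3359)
B

Both distributions are close to uniform, making this a harder comparison.

H(A) = 1.5765 bits
H(B) = 1.5810 bits

The distribution closer to uniform has higher entropy.
Answer: B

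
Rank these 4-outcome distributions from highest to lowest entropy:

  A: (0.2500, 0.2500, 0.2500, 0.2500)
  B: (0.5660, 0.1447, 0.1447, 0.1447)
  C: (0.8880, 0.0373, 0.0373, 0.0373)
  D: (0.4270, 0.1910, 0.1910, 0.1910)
A > D > B > C

Key insight: Entropy is maximized by uniform distributions and minimized by concentrated distributions.

Entropies:
  H(A) = 2.0000 bits
  H(B) = 1.6753 bits
  H(C) = 0.6834 bits
  H(D) = 1.8928 bits

Ranking: A > D > B > C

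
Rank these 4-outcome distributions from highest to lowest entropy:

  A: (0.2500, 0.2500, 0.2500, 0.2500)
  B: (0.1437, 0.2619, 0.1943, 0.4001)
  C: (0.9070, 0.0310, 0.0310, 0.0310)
A > B > C

Key insight: Entropy is maximized by uniform distributions and minimized by concentrated distributions.

- Uniform distributions have maximum entropy log₂(4) = 2.0000 bits
- The more "peaked" or concentrated a distribution, the lower its entropy

Entropies:
  H(A) = 2.0000 bits
  H(B) = 1.8964 bits
  H(C) = 0.5938 bits

Ranking: A > B > C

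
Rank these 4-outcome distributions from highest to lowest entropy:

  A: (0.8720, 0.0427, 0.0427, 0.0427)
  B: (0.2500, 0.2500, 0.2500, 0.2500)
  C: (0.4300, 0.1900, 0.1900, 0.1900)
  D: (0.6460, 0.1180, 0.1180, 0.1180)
B > C > D > A

Key insight: Entropy is maximized by uniform distributions and minimized by concentrated distributions.

Entropies:
  H(A) = 0.7548 bits
  H(B) = 2.0000 bits
  H(C) = 1.8892 bits
  H(D) = 1.4987 bits

Ranking: B > C > D > A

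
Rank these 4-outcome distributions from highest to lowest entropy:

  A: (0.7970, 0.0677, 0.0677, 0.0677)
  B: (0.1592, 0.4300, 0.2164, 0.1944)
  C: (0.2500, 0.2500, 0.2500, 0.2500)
C > B > A

Key insight: Entropy is maximized by uniform distributions and minimized by concentrated distributions.

- Uniform distributions have maximum entropy log₂(4) = 2.0000 bits
- The more "peaked" or concentrated a distribution, the lower its entropy

Entropies:
  H(A) = 1.0496 bits
  H(B) = 1.8828 bits
  H(C) = 2.0000 bits

Ranking: C > B > A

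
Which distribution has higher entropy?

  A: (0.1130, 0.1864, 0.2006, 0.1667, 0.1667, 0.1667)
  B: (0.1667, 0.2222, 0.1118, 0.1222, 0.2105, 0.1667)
A

Both distributions are close to uniform, making this a harder comparison.

H(A) = 2.5646 bits
H(B) = 2.5410 bits

The distribution closer to uniform has higher entropy.
Answer: A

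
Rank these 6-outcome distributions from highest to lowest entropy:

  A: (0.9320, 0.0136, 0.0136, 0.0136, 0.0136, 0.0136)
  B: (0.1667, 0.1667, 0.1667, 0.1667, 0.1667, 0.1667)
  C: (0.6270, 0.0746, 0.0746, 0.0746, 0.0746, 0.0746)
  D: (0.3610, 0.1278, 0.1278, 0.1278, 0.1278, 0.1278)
B > D > C > A

Key insight: Entropy is maximized by uniform distributions and minimized by concentrated distributions.

Entropies:
  H(A) = 0.5163 bits
  H(B) = 2.5850 bits
  H(C) = 1.8190 bits
  H(D) = 2.4272 bits

Ranking: B > D > C > A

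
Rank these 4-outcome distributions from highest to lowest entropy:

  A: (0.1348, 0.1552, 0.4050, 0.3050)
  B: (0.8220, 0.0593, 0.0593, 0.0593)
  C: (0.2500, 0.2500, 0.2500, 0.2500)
C > A > B

Key insight: Entropy is maximized by uniform distributions and minimized by concentrated distributions.

- Uniform distributions have maximum entropy log₂(4) = 2.0000 bits
- The more "peaked" or concentrated a distribution, the lower its entropy

Entropies:
  H(A) = 1.8575 bits
  H(B) = 0.9578 bits
  H(C) = 2.0000 bits

Ranking: C > A > B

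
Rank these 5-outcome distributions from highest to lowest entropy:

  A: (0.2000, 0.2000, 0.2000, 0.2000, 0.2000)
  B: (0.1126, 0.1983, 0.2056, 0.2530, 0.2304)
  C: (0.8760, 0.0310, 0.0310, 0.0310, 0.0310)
A > B > C

Key insight: Entropy is maximized by uniform distributions and minimized by concentrated distributions.

- Uniform distributions have maximum entropy log₂(5) = 2.3219 bits
- The more "peaked" or concentrated a distribution, the lower its entropy

Entropies:
  H(A) = 2.3219 bits
  H(B) = 2.2765 bits
  H(C) = 0.7888 bits

Ranking: A > B > C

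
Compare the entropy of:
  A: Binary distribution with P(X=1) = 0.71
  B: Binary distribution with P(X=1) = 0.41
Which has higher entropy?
B

For binary distributions, entropy is maximized at p=0.5 and decreases as p moves toward 0 or 1.

H(A) = H(0.71) = 0.8687 bits
H(B) = H(0.41) = 0.9765 bits

Distribution B (p=0.41) is closer to uniform (p=0.5), so it has higher entropy.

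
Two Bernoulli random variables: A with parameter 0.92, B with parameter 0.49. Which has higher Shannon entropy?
B

For binary distributions, entropy is maximized at p=0.5 and decreases as p moves toward 0 or 1.

H(A) = H(0.92) = 0.4022 bits
H(B) = H(0.49) = 0.9997 bits

Distribution B (p=0.49) is closer to uniform (p=0.5), so it has higher entropy.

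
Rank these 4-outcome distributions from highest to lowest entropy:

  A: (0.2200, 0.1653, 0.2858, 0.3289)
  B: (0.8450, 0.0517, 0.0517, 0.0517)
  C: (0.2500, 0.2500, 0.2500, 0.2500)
C > A > B

Key insight: Entropy is maximized by uniform distributions and minimized by concentrated distributions.

- Uniform distributions have maximum entropy log₂(4) = 2.0000 bits
- The more "peaked" or concentrated a distribution, the lower its entropy

Entropies:
  H(A) = 1.9539 bits
  H(B) = 0.8679 bits
  H(C) = 2.0000 bits

Ranking: C > A > B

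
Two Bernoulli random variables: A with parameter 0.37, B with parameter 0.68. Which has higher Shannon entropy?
A

For binary distributions, entropy is maximized at p=0.5 and decreases as p moves toward 0 or 1.

H(A) = H(0.37) = 0.9507 bits
H(B) = H(0.68) = 0.9044 bits

Distribution A (p=0.37) is closer to uniform (p=0.5), so it has higher entropy.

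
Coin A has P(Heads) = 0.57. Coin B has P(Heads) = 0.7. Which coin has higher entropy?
A

For binary distributions, entropy is maximized at p=0.5 and decreases as p moves toward 0 or 1.

H(A) = H(0.57) = 0.9858 bits
H(B) = H(0.7) = 0.8813 bits

Distribution A (p=0.57) is closer to uniform (p=0.5), so it has higher entropy.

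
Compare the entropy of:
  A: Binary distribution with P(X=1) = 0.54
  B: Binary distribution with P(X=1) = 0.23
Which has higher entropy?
A

For binary distributions, entropy is maximized at p=0.5 and decreases as p moves toward 0 or 1.

H(A) = H(0.54) = 0.9954 bits
H(B) = H(0.23) = 0.7780 bits

Distribution A (p=0.54) is closer to uniform (p=0.5), so it has higher entropy.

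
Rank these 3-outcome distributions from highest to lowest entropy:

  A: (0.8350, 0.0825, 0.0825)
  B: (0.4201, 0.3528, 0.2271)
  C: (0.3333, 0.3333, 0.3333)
C > B > A

Key insight: Entropy is maximized by uniform distributions and minimized by concentrated distributions.

- Uniform distributions have maximum entropy log₂(3) = 1.5850 bits
- The more "peaked" or concentrated a distribution, the lower its entropy

Entropies:
  H(A) = 0.8111 bits
  H(B) = 1.5416 bits
  H(C) = 1.5850 bits

Ranking: C > B > A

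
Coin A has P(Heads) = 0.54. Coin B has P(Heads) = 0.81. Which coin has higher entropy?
A

For binary distributions, entropy is maximized at p=0.5 and decreases as p moves toward 0 or 1.

H(A) = H(0.54) = 0.9954 bits
H(B) = H(0.81) = 0.7015 bits

Distribution A (p=0.54) is closer to uniform (p=0.5), so it has higher entropy.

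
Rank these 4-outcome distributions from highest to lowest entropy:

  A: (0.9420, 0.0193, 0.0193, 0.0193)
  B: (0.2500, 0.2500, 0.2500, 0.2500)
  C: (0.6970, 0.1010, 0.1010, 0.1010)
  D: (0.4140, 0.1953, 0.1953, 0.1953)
B > D > C > A

Key insight: Entropy is maximized by uniform distributions and minimized by concentrated distributions.

Entropies:
  H(A) = 0.4114 bits
  H(B) = 2.0000 bits
  H(C) = 1.3652 bits
  H(D) = 1.9073 bits

Ranking: B > D > C > A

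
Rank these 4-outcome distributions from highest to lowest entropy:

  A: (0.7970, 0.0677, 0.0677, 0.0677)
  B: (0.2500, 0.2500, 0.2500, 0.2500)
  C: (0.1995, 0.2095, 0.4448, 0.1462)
B > C > A

Key insight: Entropy is maximized by uniform distributions and minimized by concentrated distributions.

- Uniform distributions have maximum entropy log₂(4) = 2.0000 bits
- The more "peaked" or concentrated a distribution, the lower its entropy

Entropies:
  H(A) = 1.0496 bits
  H(B) = 2.0000 bits
  H(C) = 1.8617 bits

Ranking: B > C > A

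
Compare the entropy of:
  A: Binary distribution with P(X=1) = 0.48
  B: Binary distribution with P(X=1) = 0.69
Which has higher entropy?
A

For binary distributions, entropy is maximized at p=0.5 and decreases as p moves toward 0 or 1.

H(A) = H(0.48) = 0.9988 bits
H(B) = H(0.69) = 0.8932 bits

Distribution A (p=0.48) is closer to uniform (p=0.5), so it has higher entropy.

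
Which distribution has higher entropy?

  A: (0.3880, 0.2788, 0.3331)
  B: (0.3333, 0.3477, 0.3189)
B

Both distributions are close to uniform, making this a harder comparison.

H(A) = 1.5720 bits
H(B) = 1.5841 bits

The distribution closer to uniform has higher entropy.
Answer: B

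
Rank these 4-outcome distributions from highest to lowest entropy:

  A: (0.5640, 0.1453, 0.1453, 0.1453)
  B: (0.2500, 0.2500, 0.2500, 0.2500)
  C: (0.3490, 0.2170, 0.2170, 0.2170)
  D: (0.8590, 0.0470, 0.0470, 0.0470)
B > C > A > D

Key insight: Entropy is maximized by uniform distributions and minimized by concentrated distributions.

Entropies:
  H(A) = 1.6792 bits
  H(B) = 2.0000 bits
  H(C) = 1.9650 bits
  H(D) = 0.8103 bits

Ranking: B > C > A > D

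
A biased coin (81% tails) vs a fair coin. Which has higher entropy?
Fair coin

The fair coin is uniform (p=0.5), maximizing binary entropy at 1 bit. The biased coin has H(0.81) ≈ 0.701 bits — its outcome is more predictable, so its entropy is lower.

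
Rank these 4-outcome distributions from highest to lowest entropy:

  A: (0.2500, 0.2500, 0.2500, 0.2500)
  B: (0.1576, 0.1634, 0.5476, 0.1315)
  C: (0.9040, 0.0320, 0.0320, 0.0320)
A > B > C

Key insight: Entropy is maximized by uniform distributions and minimized by concentrated distributions.

- Uniform distributions have maximum entropy log₂(4) = 2.0000 bits
- The more "peaked" or concentrated a distribution, the lower its entropy

Entropies:
  H(A) = 2.0000 bits
  H(B) = 1.7077 bits
  H(C) = 0.6083 bits

Ranking: A > B > C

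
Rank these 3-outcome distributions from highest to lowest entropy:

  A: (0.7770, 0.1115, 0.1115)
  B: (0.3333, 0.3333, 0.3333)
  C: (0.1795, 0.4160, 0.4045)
B > C > A

Key insight: Entropy is maximized by uniform distributions and minimized by concentrated distributions.

- Uniform distributions have maximum entropy log₂(3) = 1.5850 bits
- The more "peaked" or concentrated a distribution, the lower its entropy

Entropies:
  H(A) = 0.9886 bits
  H(B) = 1.5850 bits
  H(C) = 1.4994 bits

Ranking: B > C > A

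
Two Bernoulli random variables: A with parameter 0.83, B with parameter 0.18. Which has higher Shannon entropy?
B

For binary distributions, entropy is maximized at p=0.5 and decreases as p moves toward 0 or 1.

H(A) = H(0.83) = 0.6577 bits
H(B) = H(0.18) = 0.6801 bits

Distribution B (p=0.18) is closer to uniform (p=0.5), so it has higher entropy.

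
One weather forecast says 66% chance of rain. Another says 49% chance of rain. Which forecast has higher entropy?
49% forecast

Treat each forecast as a Bernoulli distribution. Binary entropy is maximized at p=0.5 and falls off symmetrically toward 0 or 1. The 49% forecast is closer to 50%, so it is more uncertain. H(66%) ≈ 0.925 bits, H(49%) ≈ 1.000 bits.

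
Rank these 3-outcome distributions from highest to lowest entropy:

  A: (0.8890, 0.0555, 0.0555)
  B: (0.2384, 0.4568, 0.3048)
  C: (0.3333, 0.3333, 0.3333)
C > B > A

Key insight: Entropy is maximized by uniform distributions and minimized by concentrated distributions.

- Uniform distributions have maximum entropy log₂(3) = 1.5850 bits
- The more "peaked" or concentrated a distribution, the lower its entropy

Entropies:
  H(A) = 0.6139 bits
  H(B) = 1.5319 bits
  H(C) = 1.5850 bits

Ranking: C > B > A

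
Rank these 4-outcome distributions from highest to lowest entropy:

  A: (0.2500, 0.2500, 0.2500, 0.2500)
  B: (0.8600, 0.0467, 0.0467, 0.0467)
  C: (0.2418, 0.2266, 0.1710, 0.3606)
A > C > B

Key insight: Entropy is maximized by uniform distributions and minimized by concentrated distributions.

- Uniform distributions have maximum entropy log₂(4) = 2.0000 bits
- The more "peaked" or concentrated a distribution, the lower its entropy

Entropies:
  H(A) = 2.0000 bits
  H(B) = 0.8061 bits
  H(C) = 1.9469 bits

Ranking: A > C > B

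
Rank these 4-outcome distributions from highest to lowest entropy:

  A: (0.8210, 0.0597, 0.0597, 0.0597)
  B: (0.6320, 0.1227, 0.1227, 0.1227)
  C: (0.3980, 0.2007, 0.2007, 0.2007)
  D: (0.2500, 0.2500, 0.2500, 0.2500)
D > C > B > A

Key insight: Entropy is maximized by uniform distributions and minimized by concentrated distributions.

Entropies:
  H(A) = 0.9616 bits
  H(B) = 1.5324 bits
  H(C) = 1.9239 bits
  H(D) = 2.0000 bits

Ranking: D > C > B > A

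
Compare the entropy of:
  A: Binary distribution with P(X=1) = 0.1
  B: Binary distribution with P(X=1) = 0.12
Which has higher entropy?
B

For binary distributions, entropy is maximized at p=0.5 and decreases as p moves toward 0 or 1.

H(A) = H(0.1) = 0.4690 bits
H(B) = H(0.12) = 0.5294 bits

Distribution B (p=0.12) is closer to uniform (p=0.5), so it has higher entropy.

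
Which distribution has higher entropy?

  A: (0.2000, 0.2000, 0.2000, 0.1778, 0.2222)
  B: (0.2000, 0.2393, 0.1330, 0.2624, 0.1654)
A

Both distributions are close to uniform, making this a harder comparison.

H(A) = 2.3184 bits
H(B) = 2.2809 bits

The distribution closer to uniform has higher entropy.
Answer: A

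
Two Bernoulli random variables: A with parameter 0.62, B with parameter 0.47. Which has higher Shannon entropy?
B

For binary distributions, entropy is maximized at p=0.5 and decreases as p moves toward 0 or 1.

H(A) = H(0.62) = 0.9580 bits
H(B) = H(0.47) = 0.9974 bits

Distribution B (p=0.47) is closer to uniform (p=0.5), so it has higher entropy.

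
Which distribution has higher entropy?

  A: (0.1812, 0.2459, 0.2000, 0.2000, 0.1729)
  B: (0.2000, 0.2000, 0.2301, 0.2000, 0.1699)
B

Both distributions are close to uniform, making this a harder comparison.

H(A) = 2.3107 bits
H(B) = 2.3154 bits

The distribution closer to uniform has higher entropy.
Answer: B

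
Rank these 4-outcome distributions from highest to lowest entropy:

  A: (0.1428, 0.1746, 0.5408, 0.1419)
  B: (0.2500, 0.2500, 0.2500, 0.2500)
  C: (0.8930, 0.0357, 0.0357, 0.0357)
B > A > C

Key insight: Entropy is maximized by uniform distributions and minimized by concentrated distributions.

- Uniform distributions have maximum entropy log₂(4) = 2.0000 bits
- The more "peaked" or concentrated a distribution, the lower its entropy

Entropies:
  H(A) = 1.7199 bits
  H(B) = 2.0000 bits
  H(C) = 0.6604 bits

Ranking: B > A > C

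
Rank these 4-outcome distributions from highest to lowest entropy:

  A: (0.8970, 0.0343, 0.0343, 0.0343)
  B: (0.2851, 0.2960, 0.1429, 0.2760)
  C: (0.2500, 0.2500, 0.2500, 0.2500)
C > B > A

Key insight: Entropy is maximized by uniform distributions and minimized by concentrated distributions.

- Uniform distributions have maximum entropy log₂(4) = 2.0000 bits
- The more "peaked" or concentrated a distribution, the lower its entropy

Entropies:
  H(A) = 0.6417 bits
  H(B) = 1.9498 bits
  H(C) = 2.0000 bits

Ranking: C > B > A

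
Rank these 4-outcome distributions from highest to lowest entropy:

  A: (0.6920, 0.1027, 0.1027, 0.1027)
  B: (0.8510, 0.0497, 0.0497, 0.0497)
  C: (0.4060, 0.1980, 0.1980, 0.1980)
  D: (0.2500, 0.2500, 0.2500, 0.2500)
D > C > A > B

Key insight: Entropy is maximized by uniform distributions and minimized by concentrated distributions.

Entropies:
  H(A) = 1.3790 bits
  H(B) = 0.8435 bits
  H(C) = 1.9158 bits
  H(D) = 2.0000 bits

Ranking: D > C > A > B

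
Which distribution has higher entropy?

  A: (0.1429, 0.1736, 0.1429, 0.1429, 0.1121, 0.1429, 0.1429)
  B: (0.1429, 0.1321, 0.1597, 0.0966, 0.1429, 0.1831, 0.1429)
A

Both distributions are close to uniform, making this a harder comparison.

H(A) = 2.7978 bits
H(B) = 2.7857 bits

The distribution closer to uniform has higher entropy.
Answer: A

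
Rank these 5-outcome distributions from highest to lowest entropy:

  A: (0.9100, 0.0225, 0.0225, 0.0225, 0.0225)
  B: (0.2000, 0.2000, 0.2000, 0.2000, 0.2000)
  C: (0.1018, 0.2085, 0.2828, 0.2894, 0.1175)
B > C > A

Key insight: Entropy is maximized by uniform distributions and minimized by concentrated distributions.

- Uniform distributions have maximum entropy log₂(5) = 2.3219 bits
- The more "peaked" or concentrated a distribution, the lower its entropy

Entropies:
  H(A) = 0.6165 bits
  H(B) = 2.3219 bits
  H(C) = 2.2032 bits

Ranking: B > C > A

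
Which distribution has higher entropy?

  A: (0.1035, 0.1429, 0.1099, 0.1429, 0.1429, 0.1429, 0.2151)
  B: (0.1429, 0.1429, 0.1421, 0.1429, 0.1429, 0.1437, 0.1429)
B

Both distributions are close to uniform, making this a harder comparison.

H(A) = 2.7700 bits
H(B) = 2.8073 bits

The distribution closer to uniform has higher entropy.
Answer: B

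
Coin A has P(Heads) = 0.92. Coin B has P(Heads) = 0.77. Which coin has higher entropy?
B

For binary distributions, entropy is maximized at p=0.5 and decreases as p moves toward 0 or 1.

H(A) = H(0.92) = 0.4022 bits
H(B) = H(0.77) = 0.7780 bits

Distribution B (p=0.77) is closer to uniform (p=0.5), so it has higher entropy.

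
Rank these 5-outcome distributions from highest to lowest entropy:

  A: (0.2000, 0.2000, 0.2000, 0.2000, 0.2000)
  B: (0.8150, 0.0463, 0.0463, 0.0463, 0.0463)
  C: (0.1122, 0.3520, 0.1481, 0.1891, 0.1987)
A > C > B

Key insight: Entropy is maximized by uniform distributions and minimized by concentrated distributions.

- Uniform distributions have maximum entropy log₂(5) = 2.3219 bits
- The more "peaked" or concentrated a distribution, the lower its entropy

Entropies:
  H(A) = 2.3219 bits
  H(B) = 1.0609 bits
  H(C) = 2.2099 bits

Ranking: A > C > B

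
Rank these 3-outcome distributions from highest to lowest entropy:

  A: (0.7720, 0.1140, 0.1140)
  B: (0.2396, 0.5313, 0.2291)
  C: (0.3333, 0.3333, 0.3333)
C > B > A

Key insight: Entropy is maximized by uniform distributions and minimized by concentrated distributions.

- Uniform distributions have maximum entropy log₂(3) = 1.5850 bits
- The more "peaked" or concentrated a distribution, the lower its entropy

Entropies:
  H(A) = 1.0025 bits
  H(B) = 1.4657 bits
  H(C) = 1.5850 bits

Ranking: C > B > A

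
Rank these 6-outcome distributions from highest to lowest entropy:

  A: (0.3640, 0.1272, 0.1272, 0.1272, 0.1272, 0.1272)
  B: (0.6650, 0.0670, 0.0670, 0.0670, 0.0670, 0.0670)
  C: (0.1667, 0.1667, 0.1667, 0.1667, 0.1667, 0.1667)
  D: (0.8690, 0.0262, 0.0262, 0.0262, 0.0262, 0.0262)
C > A > B > D

Key insight: Entropy is maximized by uniform distributions and minimized by concentrated distributions.

Entropies:
  H(A) = 2.4227 bits
  H(B) = 1.6978 bits
  H(C) = 2.5850 bits
  H(D) = 0.8643 bits

Ranking: C > A > B > D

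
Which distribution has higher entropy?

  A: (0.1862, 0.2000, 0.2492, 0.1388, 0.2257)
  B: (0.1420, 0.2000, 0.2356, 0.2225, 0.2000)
B

Both distributions are close to uniform, making this a harder comparison.

H(A) = 2.2957 bits
H(B) = 2.3023 bits

The distribution closer to uniform has higher entropy.
Answer: B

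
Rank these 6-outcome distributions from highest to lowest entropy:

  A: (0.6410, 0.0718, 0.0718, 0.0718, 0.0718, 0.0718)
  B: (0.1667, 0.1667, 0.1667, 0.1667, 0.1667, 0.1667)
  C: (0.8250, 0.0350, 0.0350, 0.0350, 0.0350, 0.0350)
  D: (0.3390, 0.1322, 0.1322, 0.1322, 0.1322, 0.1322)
B > D > A > C

Key insight: Entropy is maximized by uniform distributions and minimized by concentrated distributions.

Entropies:
  H(A) = 1.7754 bits
  H(B) = 2.5850 bits
  H(C) = 1.0754 bits
  H(D) = 2.4587 bits

Ranking: B > D > A > C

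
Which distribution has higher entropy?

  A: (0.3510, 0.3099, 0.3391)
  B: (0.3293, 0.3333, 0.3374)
B

Both distributions are close to uniform, making this a harder comparison.

H(A) = 1.5830 bits
H(B) = 1.5849 bits

The distribution closer to uniform has higher entropy.
Answer: B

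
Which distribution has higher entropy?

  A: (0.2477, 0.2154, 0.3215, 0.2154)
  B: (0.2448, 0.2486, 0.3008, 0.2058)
B

Both distributions are close to uniform, making this a harder comparison.

H(A) = 1.9792 bits
H(B) = 1.9869 bits

The distribution closer to uniform has higher entropy.
Answer: B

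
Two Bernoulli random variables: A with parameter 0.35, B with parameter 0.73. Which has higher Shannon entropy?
A

For binary distributions, entropy is maximized at p=0.5 and decreases as p moves toward 0 or 1.

H(A) = H(0.35) = 0.9341 bits
H(B) = H(0.73) = 0.8415 bits

Distribution A (p=0.35) is closer to uniform (p=0.5), so it has higher entropy.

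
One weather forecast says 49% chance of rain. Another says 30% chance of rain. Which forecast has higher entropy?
49% forecast

Treat each forecast as a Bernoulli distribution. Binary entropy is maximized at p=0.5 and falls off symmetrically toward 0 or 1. The 49% forecast is closer to 50%, so it is more uncertain. H(49%) ≈ 1.000 bits, H(30%) ≈ 0.881 bits.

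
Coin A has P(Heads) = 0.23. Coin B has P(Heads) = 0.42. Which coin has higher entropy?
B

For binary distributions, entropy is maximized at p=0.5 and decreases as p moves toward 0 or 1.

H(A) = H(0.23) = 0.7780 bits
H(B) = H(0.42) = 0.9815 bits

Distribution B (p=0.42) is closer to uniform (p=0.5), so it has higher entropy.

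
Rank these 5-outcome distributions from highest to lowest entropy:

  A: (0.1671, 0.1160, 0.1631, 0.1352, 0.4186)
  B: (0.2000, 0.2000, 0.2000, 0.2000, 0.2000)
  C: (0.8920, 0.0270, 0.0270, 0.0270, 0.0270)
B > A > C

Key insight: Entropy is maximized by uniform distributions and minimized by concentrated distributions.

- Uniform distributions have maximum entropy log₂(5) = 2.3219 bits
- The more "peaked" or concentrated a distribution, the lower its entropy

Entropies:
  H(A) = 2.1347 bits
  H(B) = 2.3219 bits
  H(C) = 0.7099 bits

Ranking: B > A > C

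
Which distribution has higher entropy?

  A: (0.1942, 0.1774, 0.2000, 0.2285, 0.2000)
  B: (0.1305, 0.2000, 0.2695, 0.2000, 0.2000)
A

Both distributions are close to uniform, making this a harder comparison.

H(A) = 2.3171 bits
H(B) = 2.2863 bits

The distribution closer to uniform has higher entropy.
Answer: A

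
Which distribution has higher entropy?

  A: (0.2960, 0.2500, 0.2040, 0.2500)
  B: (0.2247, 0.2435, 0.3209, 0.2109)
A

Both distributions are close to uniform, making this a harder comparison.

H(A) = 1.9877 bits
H(B) = 1.9800 bits

The distribution closer to uniform has higher entropy.
Answer: A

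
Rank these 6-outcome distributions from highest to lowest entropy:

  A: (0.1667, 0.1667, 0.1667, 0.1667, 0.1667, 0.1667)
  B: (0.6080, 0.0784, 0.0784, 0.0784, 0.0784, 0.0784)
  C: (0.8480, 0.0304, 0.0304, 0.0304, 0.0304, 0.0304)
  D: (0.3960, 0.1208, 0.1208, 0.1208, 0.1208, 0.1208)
A > D > B > C

Key insight: Entropy is maximized by uniform distributions and minimized by concentrated distributions.

Entropies:
  H(A) = 2.5850 bits
  H(B) = 1.8763 bits
  H(C) = 0.9678 bits
  H(D) = 2.3710 bits

Ranking: A > D > B > C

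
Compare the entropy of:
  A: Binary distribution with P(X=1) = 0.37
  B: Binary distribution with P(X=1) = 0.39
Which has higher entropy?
B

For binary distributions, entropy is maximized at p=0.5 and decreases as p moves toward 0 or 1.

H(A) = H(0.37) = 0.9507 bits
H(B) = H(0.39) = 0.9648 bits

Distribution B (p=0.39) is closer to uniform (p=0.5), so it has higher entropy.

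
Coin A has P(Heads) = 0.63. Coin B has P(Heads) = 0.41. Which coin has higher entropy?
B

For binary distributions, entropy is maximized at p=0.5 and decreases as p moves toward 0 or 1.

H(A) = H(0.63) = 0.9507 bits
H(B) = H(0.41) = 0.9765 bits

Distribution B (p=0.41) is closer to uniform (p=0.5), so it has higher entropy.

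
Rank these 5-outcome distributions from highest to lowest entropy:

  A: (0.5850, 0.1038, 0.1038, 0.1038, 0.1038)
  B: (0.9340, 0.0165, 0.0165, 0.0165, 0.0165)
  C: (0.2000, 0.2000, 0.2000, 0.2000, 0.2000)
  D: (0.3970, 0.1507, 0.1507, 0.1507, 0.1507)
C > D > A > B

Key insight: Entropy is maximized by uniform distributions and minimized by concentrated distributions.

Entropies:
  H(A) = 1.8091 bits
  H(B) = 0.4828 bits
  H(C) = 2.3219 bits
  H(D) = 2.1752 bits

Ranking: C > D > A > B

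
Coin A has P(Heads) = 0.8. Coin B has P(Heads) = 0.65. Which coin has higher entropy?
B

For binary distributions, entropy is maximized at p=0.5 and decreases as p moves toward 0 or 1.

H(A) = H(0.8) = 0.7219 bits
H(B) = H(0.65) = 0.9341 bits

Distribution B (p=0.65) is closer to uniform (p=0.5), so it has higher entropy.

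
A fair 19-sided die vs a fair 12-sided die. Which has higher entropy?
19-sided die

Both are uniform distributions; for uniform over n outcomes, H = log₂(n). H(19-sided) = log₂(19) = 4.248 bits and H(12-sided) = log₂(12) = 3.585 bits. More outcomes in a uniform distribution means higher entropy.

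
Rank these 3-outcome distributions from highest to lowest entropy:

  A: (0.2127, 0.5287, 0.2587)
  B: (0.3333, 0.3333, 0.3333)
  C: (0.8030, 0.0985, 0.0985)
B > A > C

Key insight: Entropy is maximized by uniform distributions and minimized by concentrated distributions.

- Uniform distributions have maximum entropy log₂(3) = 1.5850 bits
- The more "peaked" or concentrated a distribution, the lower its entropy

Entropies:
  H(A) = 1.4657 bits
  H(B) = 1.5850 bits
  H(C) = 0.9129 bits

Ranking: B > A > C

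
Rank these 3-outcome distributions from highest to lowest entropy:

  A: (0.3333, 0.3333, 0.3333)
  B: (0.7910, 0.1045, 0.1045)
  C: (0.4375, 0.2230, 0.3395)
A > C > B

Key insight: Entropy is maximized by uniform distributions and minimized by concentrated distributions.

- Uniform distributions have maximum entropy log₂(3) = 1.5850 bits
- The more "peaked" or concentrated a distribution, the lower its entropy

Entropies:
  H(A) = 1.5850 bits
  H(B) = 0.9486 bits
  H(C) = 1.5337 bits

Ranking: A > C > B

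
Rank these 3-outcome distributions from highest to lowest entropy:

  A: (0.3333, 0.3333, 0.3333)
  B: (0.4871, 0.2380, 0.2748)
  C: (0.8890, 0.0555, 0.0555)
A > B > C

Key insight: Entropy is maximized by uniform distributions and minimized by concentrated distributions.

- Uniform distributions have maximum entropy log₂(3) = 1.5850 bits
- The more "peaked" or concentrated a distribution, the lower its entropy

Entropies:
  H(A) = 1.5850 bits
  H(B) = 1.5105 bits
  H(C) = 0.6139 bits

Ranking: A > B > C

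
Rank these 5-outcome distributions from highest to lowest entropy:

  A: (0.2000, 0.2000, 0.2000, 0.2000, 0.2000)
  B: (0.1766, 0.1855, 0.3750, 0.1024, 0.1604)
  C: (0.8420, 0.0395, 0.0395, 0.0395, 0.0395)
A > B > C

Key insight: Entropy is maximized by uniform distributions and minimized by concentrated distributions.

- Uniform distributions have maximum entropy log₂(5) = 2.3219 bits
- The more "peaked" or concentrated a distribution, the lower its entropy

Entropies:
  H(A) = 2.3219 bits
  H(B) = 2.1835 bits
  H(C) = 0.9455 bits

Ranking: A > B > C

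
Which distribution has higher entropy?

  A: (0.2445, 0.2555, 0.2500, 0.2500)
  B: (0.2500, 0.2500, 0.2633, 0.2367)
A

Both distributions are close to uniform, making this a harder comparison.

H(A) = 1.9998 bits
H(B) = 1.9990 bits

The distribution closer to uniform has higher entropy.
Answer: A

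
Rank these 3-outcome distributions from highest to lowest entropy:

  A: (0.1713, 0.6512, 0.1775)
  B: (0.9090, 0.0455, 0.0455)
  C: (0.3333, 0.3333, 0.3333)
C > A > B

Key insight: Entropy is maximized by uniform distributions and minimized by concentrated distributions.

- Uniform distributions have maximum entropy log₂(3) = 1.5850 bits
- The more "peaked" or concentrated a distribution, the lower its entropy

Entropies:
  H(A) = 1.2816 bits
  H(B) = 0.5308 bits
  H(C) = 1.5850 bits

Ranking: C > A > B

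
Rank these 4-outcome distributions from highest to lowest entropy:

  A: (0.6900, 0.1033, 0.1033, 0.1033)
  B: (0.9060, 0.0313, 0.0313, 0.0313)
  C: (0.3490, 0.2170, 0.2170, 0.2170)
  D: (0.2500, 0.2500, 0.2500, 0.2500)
D > C > A > B

Key insight: Entropy is maximized by uniform distributions and minimized by concentrated distributions.

Entropies:
  H(A) = 1.3845 bits
  H(B) = 0.5987 bits
  H(C) = 1.9650 bits
  H(D) = 2.0000 bits

Ranking: D > C > A > B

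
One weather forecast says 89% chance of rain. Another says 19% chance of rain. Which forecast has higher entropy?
19% forecast

Treat each forecast as a Bernoulli distribution. Binary entropy is maximized at p=0.5 and falls off symmetrically toward 0 or 1. The 19% forecast is closer to 50%, so it is more uncertain. H(89%) ≈ 0.500 bits, H(19%) ≈ 0.701 bits.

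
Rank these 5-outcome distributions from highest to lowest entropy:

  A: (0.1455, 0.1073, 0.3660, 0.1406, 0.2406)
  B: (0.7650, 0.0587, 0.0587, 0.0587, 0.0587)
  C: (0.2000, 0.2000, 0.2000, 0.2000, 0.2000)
C > A > B

Key insight: Entropy is maximized by uniform distributions and minimized by concentrated distributions.

- Uniform distributions have maximum entropy log₂(5) = 2.3219 bits
- The more "peaked" or concentrated a distribution, the lower its entropy

Entropies:
  H(A) = 2.1734 bits
  H(B) = 1.2566 bits
  H(C) = 2.3219 bits

Ranking: C > A > B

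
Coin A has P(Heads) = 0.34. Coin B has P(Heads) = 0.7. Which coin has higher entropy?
A

For binary distributions, entropy is maximized at p=0.5 and decreases as p moves toward 0 or 1.

H(A) = H(0.34) = 0.9248 bits
H(B) = H(0.7) = 0.8813 bits

Distribution A (p=0.34) is closer to uniform (p=0.5), so it has higher entropy.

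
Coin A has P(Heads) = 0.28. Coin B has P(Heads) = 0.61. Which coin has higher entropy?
B

For binary distributions, entropy is maximized at p=0.5 and decreases as p moves toward 0 or 1.

H(A) = H(0.28) = 0.8555 bits
H(B) = H(0.61) = 0.9648 bits

Distribution B (p=0.61) is closer to uniform (p=0.5), so it has higher entropy.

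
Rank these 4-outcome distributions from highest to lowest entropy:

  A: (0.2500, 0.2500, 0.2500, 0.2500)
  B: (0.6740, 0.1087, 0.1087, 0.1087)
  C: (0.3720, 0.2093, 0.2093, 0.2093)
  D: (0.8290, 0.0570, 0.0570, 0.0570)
A > C > B > D

Key insight: Entropy is maximized by uniform distributions and minimized by concentrated distributions.

Entropies:
  H(A) = 2.0000 bits
  H(B) = 1.4275 bits
  H(C) = 1.9476 bits
  H(D) = 0.9310 bits

Ranking: A > C > B > D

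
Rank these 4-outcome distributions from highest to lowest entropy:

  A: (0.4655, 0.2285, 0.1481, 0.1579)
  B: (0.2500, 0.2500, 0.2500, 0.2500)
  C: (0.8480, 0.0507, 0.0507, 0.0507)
B > A > C

Key insight: Entropy is maximized by uniform distributions and minimized by concentrated distributions.

- Uniform distributions have maximum entropy log₂(4) = 2.0000 bits
- The more "peaked" or concentrated a distribution, the lower its entropy

Entropies:
  H(A) = 1.8288 bits
  H(B) = 2.0000 bits
  H(C) = 0.8557 bits

Ranking: B > A > C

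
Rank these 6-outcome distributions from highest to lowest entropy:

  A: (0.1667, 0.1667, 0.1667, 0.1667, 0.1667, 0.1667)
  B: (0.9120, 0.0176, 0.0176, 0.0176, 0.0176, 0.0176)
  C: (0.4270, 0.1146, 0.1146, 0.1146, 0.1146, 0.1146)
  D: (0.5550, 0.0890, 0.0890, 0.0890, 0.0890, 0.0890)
A > C > D > B

Key insight: Entropy is maximized by uniform distributions and minimized by concentrated distributions.

Entropies:
  H(A) = 2.5850 bits
  H(B) = 0.6341 bits
  H(C) = 2.3150 bits
  H(D) = 2.0245 bits

Ranking: A > C > D > B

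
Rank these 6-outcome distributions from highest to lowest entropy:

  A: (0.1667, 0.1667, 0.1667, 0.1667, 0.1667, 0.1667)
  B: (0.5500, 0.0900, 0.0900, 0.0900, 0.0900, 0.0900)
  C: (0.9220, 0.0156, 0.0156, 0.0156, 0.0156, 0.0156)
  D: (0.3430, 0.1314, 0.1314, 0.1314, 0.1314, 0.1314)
A > D > B > C

Key insight: Entropy is maximized by uniform distributions and minimized by concentrated distributions.

Entropies:
  H(A) = 2.5850 bits
  H(B) = 2.0376 bits
  H(C) = 0.5762 bits
  H(D) = 2.4532 bits

Ranking: A > D > B > C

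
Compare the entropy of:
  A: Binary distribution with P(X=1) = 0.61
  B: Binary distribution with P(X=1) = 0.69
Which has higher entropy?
A

For binary distributions, entropy is maximized at p=0.5 and decreases as p moves toward 0 or 1.

H(A) = H(0.61) = 0.9648 bits
H(B) = H(0.69) = 0.8932 bits

Distribution A (p=0.61) is closer to uniform (p=0.5), so it has higher entropy.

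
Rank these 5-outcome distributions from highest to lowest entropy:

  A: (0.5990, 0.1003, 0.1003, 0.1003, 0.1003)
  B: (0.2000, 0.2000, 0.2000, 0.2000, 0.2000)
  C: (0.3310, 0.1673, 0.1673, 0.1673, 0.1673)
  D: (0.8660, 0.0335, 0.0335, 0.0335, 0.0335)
B > C > A > D

Key insight: Entropy is maximized by uniform distributions and minimized by concentrated distributions.

Entropies:
  H(A) = 1.7735 bits
  H(B) = 2.3219 bits
  H(C) = 2.2539 bits
  H(D) = 0.8363 bits

Ranking: B > C > A > D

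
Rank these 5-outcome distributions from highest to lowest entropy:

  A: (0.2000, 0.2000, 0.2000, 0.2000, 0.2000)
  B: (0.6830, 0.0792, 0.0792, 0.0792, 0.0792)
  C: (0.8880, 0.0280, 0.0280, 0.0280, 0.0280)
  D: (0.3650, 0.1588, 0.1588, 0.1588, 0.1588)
A > D > B > C

Key insight: Entropy is maximized by uniform distributions and minimized by concentrated distributions.

Entropies:
  H(A) = 2.3219 bits
  H(B) = 1.5351 bits
  H(C) = 0.7299 bits
  H(D) = 2.2168 bits

Ranking: A > D > B > C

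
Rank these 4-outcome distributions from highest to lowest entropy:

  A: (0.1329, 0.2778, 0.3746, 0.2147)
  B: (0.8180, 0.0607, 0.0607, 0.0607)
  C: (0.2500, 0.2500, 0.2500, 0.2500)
C > A > B

Key insight: Entropy is maximized by uniform distributions and minimized by concentrated distributions.

- Uniform distributions have maximum entropy log₂(4) = 2.0000 bits
- The more "peaked" or concentrated a distribution, the lower its entropy

Entropies:
  H(A) = 1.9074 bits
  H(B) = 0.9729 bits
  H(C) = 2.0000 bits

Ranking: C > A > B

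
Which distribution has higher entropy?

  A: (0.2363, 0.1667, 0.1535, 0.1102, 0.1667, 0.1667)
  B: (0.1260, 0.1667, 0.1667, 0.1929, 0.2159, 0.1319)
B

Both distributions are close to uniform, making this a harder comparison.

H(A) = 2.5499 bits
H(B) = 2.5591 bits

The distribution closer to uniform has higher entropy.
Answer: B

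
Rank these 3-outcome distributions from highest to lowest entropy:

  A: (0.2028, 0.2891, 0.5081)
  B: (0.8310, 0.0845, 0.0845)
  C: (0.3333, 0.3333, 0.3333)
C > A > B

Key insight: Entropy is maximized by uniform distributions and minimized by concentrated distributions.

- Uniform distributions have maximum entropy log₂(3) = 1.5850 bits
- The more "peaked" or concentrated a distribution, the lower its entropy

Entropies:
  H(A) = 1.4807 bits
  H(B) = 0.8244 bits
  H(C) = 1.5850 bits

Ranking: C > A > B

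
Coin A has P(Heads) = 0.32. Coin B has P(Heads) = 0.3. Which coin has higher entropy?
A

For binary distributions, entropy is maximized at p=0.5 and decreases as p moves toward 0 or 1.

H(A) = H(0.32) = 0.9044 bits
H(B) = H(0.3) = 0.8813 bits

Distribution A (p=0.32) is closer to uniform (p=0.5), so it has higher entropy.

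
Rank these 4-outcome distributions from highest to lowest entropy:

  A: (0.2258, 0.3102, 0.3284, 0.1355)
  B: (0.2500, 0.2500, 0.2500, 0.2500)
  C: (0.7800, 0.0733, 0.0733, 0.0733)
B > A > C

Key insight: Entropy is maximized by uniform distributions and minimized by concentrated distributions.

- Uniform distributions have maximum entropy log₂(4) = 2.0000 bits
- The more "peaked" or concentrated a distribution, the lower its entropy

Entropies:
  H(A) = 1.9269 bits
  H(B) = 2.0000 bits
  H(C) = 1.1089 bits

Ranking: B > A > C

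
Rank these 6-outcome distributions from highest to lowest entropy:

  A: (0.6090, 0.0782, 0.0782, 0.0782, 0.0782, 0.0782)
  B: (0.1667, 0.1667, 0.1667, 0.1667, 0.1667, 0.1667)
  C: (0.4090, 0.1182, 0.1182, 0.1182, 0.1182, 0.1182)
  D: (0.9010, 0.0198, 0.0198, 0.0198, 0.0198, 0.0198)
B > C > A > D

Key insight: Entropy is maximized by uniform distributions and minimized by concentrated distributions.

Entropies:
  H(A) = 1.8733 bits
  H(B) = 2.5850 bits
  H(C) = 2.3482 bits
  H(D) = 0.6957 bits

Ranking: B > C > A > D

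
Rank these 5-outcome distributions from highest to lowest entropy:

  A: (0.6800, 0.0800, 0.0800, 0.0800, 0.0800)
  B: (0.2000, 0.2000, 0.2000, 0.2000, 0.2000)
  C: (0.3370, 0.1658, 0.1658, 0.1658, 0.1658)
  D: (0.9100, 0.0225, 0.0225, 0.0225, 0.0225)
B > C > A > D

Key insight: Entropy is maximized by uniform distributions and minimized by concentrated distributions.

Entropies:
  H(A) = 1.5444 bits
  H(B) = 2.3219 bits
  H(C) = 2.2479 bits
  H(D) = 0.6165 bits

Ranking: B > C > A > D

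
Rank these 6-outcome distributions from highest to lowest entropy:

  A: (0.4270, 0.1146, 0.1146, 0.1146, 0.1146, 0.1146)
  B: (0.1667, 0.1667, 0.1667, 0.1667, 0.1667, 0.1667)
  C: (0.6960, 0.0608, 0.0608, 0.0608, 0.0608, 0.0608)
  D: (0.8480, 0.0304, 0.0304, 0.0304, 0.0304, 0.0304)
B > A > C > D

Key insight: Entropy is maximized by uniform distributions and minimized by concentrated distributions.

Entropies:
  H(A) = 2.3150 bits
  H(B) = 2.5850 bits
  H(C) = 1.5920 bits
  H(D) = 0.9678 bits

Ranking: B > A > C > D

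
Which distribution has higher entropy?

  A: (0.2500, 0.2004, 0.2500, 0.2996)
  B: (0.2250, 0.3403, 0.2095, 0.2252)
A

Both distributions are close to uniform, making this a harder comparison.

H(A) = 1.9857 bits
H(B) = 1.9702 bits

The distribution closer to uniform has higher entropy.
Answer: A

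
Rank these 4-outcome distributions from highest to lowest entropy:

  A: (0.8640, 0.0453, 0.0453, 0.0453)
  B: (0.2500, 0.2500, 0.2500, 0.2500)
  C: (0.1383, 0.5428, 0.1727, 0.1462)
B > C > A

Key insight: Entropy is maximized by uniform distributions and minimized by concentrated distributions.

- Uniform distributions have maximum entropy log₂(4) = 2.0000 bits
- The more "peaked" or concentrated a distribution, the lower its entropy

Entropies:
  H(A) = 0.7892 bits
  H(B) = 2.0000 bits
  H(C) = 1.7162 bits

Ranking: B > C > A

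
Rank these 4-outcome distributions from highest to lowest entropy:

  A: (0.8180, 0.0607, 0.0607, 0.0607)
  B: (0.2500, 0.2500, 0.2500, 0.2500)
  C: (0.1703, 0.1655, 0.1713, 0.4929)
B > C > A

Key insight: Entropy is maximized by uniform distributions and minimized by concentrated distributions.

- Uniform distributions have maximum entropy log₂(4) = 2.0000 bits
- The more "peaked" or concentrated a distribution, the lower its entropy

Entropies:
  H(A) = 0.9729 bits
  H(B) = 2.0000 bits
  H(C) = 1.8035 bits

Ranking: B > C > A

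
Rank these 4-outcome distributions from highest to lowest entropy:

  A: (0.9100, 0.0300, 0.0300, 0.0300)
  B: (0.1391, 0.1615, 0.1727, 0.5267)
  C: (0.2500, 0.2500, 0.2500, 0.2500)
C > B > A

Key insight: Entropy is maximized by uniform distributions and minimized by concentrated distributions.

- Uniform distributions have maximum entropy log₂(4) = 2.0000 bits
- The more "peaked" or concentrated a distribution, the lower its entropy

Entropies:
  H(A) = 0.5791 bits
  H(B) = 1.7455 bits
  H(C) = 2.0000 bits

Ranking: C > B > A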